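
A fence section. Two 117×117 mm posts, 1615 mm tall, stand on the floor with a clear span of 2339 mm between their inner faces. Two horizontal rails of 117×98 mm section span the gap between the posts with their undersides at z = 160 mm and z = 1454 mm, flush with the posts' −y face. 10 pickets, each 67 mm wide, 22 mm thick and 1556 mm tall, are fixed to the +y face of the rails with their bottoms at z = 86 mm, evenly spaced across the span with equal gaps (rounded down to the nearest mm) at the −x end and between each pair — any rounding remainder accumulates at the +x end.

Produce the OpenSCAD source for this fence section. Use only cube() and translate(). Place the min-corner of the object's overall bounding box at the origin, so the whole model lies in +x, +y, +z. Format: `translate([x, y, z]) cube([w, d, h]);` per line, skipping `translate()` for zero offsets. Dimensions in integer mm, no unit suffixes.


cube([117, 117, 1615]);
translate([2456, 0, 0]) cube([117, 117, 1615]);
translate([117, 0, 160]) cube([2339, 117, 98]);
translate([117, 0, 1454]) cube([2339, 117, 98]);
translate([268, 117, 86]) cube([67, 22, 1556]);
translate([486, 117, 86]) cube([67, 22, 1556]);
translate([704, 117, 86]) cube([67, 22, 1556]);
translate([922, 117, 86]) cube([67, 22, 1556]);
translate([1140, 117, 86]) cube([67, 22, 1556]);
translate([1358, 117, 86]) cube([67, 22, 1556]);
translate([1576, 117, 86]) cube([67, 22, 1556]);
translate([1794, 117, 86]) cube([67, 22, 1556]);
translate([2012, 117, 86]) cube([67, 22, 1556]);
translate([2230, 117, 86]) cube([67, 22, 1556]);


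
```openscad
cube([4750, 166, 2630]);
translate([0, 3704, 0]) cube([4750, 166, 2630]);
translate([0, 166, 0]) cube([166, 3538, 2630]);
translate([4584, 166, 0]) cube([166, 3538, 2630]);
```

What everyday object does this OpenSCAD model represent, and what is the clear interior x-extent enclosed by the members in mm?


A house (or room) frame. The interior width is 4418 mm.

Four 2630 mm walls enclosing a rectangle with no floor or roof — a room or house frame. Outside width is 4750 mm and wall thickness is 166 mm, so the interior width is 4750 − 2 × 166 = 4418 mm.


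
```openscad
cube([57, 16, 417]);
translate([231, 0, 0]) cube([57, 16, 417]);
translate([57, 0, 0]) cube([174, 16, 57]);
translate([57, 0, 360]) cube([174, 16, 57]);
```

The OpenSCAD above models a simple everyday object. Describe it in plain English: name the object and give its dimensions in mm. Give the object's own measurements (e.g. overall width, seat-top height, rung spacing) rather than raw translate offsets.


A rectangular picture frame lying in the x–z plane (depth along y). The opening is 174 mm wide (x) by 303 mm tall (z), surrounded by a border 57 mm wide on all four sides. The frame is 16 mm deep and is made of two full-height vertical stiles with two horizontal rails fitted between them.


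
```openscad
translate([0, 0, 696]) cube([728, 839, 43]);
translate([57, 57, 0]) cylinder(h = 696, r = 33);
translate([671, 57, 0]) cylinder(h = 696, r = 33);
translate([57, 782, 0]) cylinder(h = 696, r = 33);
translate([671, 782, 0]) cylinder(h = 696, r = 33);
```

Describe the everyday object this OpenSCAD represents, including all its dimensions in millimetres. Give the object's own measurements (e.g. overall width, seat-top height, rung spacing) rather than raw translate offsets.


A table: top 728 mm (x) × 839 mm (y), 43 mm thick, upper face at z = 739 mm, on four round legs of 66 mm diameter, each leg's bounding box inset 24 mm from the nearest pair of top edges from z = 0 to the bottom of the top.


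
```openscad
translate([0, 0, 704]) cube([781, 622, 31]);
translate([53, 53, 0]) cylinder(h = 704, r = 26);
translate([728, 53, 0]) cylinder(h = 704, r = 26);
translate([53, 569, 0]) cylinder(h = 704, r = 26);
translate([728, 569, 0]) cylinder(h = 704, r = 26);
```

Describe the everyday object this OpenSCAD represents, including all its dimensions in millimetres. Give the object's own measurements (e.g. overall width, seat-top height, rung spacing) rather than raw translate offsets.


A table: top 781 mm (x) × 622 mm (y), 31 mm thick, upper face at z = 735 mm, on four round legs of 52 mm diameter, each leg's bounding box inset 27 mm from the nearest pair of top edges from z = 0 to the bottom of the top.


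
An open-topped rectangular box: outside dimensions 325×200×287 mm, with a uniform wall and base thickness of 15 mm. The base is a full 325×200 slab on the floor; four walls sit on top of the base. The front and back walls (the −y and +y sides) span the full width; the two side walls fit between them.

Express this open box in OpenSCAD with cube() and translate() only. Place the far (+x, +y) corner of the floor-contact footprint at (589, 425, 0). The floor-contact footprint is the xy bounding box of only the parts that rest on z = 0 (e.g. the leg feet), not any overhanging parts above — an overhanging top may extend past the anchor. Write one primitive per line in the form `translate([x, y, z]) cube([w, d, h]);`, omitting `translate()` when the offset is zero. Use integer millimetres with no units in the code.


translate([264, 225, 0]) cube([325, 200, 15]);
translate([264, 225, 15]) cube([325, 15, 272]);
translate([264, 410, 15]) cube([325, 15, 272]);
translate([264, 240, 15]) cube([15, 170, 272]);
translate([574, 240, 15]) cube([15, 170, 272]);


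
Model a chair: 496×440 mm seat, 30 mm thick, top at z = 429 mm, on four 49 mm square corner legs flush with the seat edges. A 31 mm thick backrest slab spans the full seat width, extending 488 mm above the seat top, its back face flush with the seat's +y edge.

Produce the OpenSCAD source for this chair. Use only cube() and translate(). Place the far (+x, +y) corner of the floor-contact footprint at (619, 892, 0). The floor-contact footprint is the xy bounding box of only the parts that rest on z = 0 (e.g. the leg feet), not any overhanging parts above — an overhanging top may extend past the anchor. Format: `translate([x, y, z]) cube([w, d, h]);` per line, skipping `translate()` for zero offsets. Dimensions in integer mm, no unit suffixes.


translate([123, 452, 399]) cube([496, 440, 30]);
translate([123, 452, 0]) cube([49, 49, 399]);
translate([570, 452, 0]) cube([49, 49, 399]);
translate([123, 843, 0]) cube([49, 49, 399]);
translate([570, 843, 0]) cube([49, 49, 399]);
translate([123, 861, 429]) cube([496, 31, 488]);


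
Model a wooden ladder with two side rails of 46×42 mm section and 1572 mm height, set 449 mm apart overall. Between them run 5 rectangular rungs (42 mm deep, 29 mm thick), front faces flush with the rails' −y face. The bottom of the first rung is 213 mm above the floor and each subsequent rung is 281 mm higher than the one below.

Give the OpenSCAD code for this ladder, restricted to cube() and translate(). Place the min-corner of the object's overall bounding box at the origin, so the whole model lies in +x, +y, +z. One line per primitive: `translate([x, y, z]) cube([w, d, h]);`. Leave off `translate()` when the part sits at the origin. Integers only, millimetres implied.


cube([46, 42, 1572]);
translate([403, 0, 0]) cube([46, 42, 1572]);
translate([46, 0, 213]) cube([357, 42, 29]);
translate([46, 0, 494]) cube([357, 42, 29]);
translate([46, 0, 775]) cube([357, 42, 29]);
translate([46, 0, 1056]) cube([357, 42, 29]);
translate([46, 0, 1337]) cube([357, 42, 29]);


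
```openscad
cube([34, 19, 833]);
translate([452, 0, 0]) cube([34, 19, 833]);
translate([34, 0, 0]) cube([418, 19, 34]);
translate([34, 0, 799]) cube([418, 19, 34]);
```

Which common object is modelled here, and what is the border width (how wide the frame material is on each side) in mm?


A picture frame. The border width is 34 mm.

Four thin pieces enclosing a rectangular opening — a picture frame. The two full-height stiles are 833 mm tall; the top rail sits at z = 799 and is 34 mm tall, so the border above the opening is 833 − 799 = 34 mm, matching the stile x-width.


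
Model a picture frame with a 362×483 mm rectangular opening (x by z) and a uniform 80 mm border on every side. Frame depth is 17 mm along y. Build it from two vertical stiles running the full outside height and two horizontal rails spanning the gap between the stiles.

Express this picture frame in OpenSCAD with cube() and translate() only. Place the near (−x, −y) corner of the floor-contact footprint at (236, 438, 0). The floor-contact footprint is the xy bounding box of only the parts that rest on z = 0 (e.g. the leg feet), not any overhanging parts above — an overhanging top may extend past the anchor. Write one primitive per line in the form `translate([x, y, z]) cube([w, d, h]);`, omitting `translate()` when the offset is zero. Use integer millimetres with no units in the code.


translate([236, 438, 0]) cube([80, 17, 643]);
translate([678, 438, 0]) cube([80, 17, 643]);
translate([316, 438, 0]) cube([362, 17, 80]);
translate([316, 438, 563]) cube([362, 17, 80]);


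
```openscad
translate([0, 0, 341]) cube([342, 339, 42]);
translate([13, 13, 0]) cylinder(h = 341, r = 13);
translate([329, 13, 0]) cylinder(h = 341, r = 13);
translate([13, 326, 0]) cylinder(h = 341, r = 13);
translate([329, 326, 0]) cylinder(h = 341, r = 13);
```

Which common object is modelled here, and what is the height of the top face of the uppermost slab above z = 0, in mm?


A stool. The seat height is 383 mm.

A 342×339×42 slab at z = 341 on four corner cylinders — a stool. The seat top is 341 + 42 = 383 mm.


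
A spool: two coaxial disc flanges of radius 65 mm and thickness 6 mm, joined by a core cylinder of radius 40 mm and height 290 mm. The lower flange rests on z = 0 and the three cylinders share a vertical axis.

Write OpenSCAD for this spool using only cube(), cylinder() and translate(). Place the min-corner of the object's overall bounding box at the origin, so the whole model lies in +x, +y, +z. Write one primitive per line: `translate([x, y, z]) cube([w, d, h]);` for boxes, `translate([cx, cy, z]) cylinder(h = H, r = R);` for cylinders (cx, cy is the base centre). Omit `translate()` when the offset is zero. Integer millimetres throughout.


translate([65, 65, 0]) cylinder(h = 6, r = 65);
translate([65, 65, 6]) cylinder(h = 290, r = 40);
translate([65, 65, 296]) cylinder(h = 6, r = 65);


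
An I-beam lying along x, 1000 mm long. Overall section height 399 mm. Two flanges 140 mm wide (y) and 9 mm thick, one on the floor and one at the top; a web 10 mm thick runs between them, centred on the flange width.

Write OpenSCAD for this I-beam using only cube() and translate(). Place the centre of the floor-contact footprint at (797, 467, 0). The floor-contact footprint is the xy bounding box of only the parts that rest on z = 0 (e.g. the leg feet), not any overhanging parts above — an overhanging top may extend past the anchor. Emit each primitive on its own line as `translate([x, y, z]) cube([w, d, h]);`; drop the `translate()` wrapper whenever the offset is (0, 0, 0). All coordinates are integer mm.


translate([297, 397, 0]) cube([1000, 140, 9]);
translate([297, 462, 9]) cube([1000, 10, 381]);
translate([297, 397, 390]) cube([1000, 140, 9]);


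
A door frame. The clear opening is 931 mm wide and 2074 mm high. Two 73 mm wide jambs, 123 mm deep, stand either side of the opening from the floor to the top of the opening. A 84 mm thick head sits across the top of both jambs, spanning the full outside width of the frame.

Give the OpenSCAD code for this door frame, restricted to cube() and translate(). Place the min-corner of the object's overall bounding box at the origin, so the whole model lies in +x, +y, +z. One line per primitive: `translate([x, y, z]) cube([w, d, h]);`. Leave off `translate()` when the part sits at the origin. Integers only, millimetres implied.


cube([73, 123, 2074]);
translate([1004, 0, 0]) cube([73, 123, 2074]);
translate([0, 0, 2074]) cube([1077, 123, 84]);


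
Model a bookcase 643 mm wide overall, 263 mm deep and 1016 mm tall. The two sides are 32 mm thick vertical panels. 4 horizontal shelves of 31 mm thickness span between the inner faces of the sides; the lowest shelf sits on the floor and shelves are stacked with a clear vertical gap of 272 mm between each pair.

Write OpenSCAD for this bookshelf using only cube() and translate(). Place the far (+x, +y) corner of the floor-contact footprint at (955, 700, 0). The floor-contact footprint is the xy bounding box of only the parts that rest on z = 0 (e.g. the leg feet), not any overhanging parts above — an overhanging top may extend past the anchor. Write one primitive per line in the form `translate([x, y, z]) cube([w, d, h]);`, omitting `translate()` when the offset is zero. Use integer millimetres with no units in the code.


translate([312, 437, 0]) cube([32, 263, 1016]);
translate([923, 437, 0]) cube([32, 263, 1016]);
translate([344, 437, 0]) cube([579, 263, 31]);
translate([344, 437, 303]) cube([579, 263, 31]);
translate([344, 437, 606]) cube([579, 263, 31]);
translate([344, 437, 909]) cube([579, 263, 31]);


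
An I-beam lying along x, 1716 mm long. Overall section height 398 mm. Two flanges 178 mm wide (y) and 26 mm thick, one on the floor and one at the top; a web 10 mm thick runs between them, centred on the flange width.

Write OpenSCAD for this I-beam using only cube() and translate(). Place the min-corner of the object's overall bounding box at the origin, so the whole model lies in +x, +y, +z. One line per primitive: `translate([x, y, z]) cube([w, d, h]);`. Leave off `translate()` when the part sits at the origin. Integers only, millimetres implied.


cube([1716, 178, 26]);
translate([0, 84, 26]) cube([1716, 10, 346]);
translate([0, 0, 372]) cube([1716, 178, 26]);


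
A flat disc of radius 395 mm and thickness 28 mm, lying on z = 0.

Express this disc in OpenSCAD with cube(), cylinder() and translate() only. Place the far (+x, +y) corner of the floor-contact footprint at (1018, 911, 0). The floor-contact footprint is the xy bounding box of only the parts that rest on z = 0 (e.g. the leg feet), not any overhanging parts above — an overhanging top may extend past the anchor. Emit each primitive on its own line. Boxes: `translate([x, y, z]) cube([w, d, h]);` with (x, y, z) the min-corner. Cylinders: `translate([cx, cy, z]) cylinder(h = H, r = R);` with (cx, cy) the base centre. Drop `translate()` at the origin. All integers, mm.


translate([623, 516, 0]) cylinder(h = 28, r = 395);


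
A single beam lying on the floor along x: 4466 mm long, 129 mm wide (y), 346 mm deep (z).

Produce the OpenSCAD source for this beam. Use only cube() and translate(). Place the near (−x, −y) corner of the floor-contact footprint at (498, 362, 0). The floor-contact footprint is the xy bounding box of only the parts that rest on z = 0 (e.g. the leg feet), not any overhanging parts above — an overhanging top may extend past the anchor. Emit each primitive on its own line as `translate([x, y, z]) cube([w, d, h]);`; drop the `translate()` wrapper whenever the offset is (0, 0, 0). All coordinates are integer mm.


translate([498, 362, 0]) cube([4466, 129, 346]);


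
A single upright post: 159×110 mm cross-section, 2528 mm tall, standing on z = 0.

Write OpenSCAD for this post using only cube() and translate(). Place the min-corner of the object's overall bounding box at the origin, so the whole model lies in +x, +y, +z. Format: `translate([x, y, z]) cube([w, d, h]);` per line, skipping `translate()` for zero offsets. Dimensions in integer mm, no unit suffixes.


cube([159, 110, 2528]);


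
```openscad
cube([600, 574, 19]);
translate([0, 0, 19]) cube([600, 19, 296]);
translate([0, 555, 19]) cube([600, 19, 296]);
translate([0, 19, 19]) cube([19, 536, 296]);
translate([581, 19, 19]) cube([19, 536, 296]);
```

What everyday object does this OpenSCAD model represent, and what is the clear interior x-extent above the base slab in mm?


An open box. The internal width is 562 mm.

A 600×574 base slab with four walls standing on it — an open box. The base is 600 mm wide and the walls are 19 mm thick, so the internal width is 600 − 2 × 19 = 562 mm.


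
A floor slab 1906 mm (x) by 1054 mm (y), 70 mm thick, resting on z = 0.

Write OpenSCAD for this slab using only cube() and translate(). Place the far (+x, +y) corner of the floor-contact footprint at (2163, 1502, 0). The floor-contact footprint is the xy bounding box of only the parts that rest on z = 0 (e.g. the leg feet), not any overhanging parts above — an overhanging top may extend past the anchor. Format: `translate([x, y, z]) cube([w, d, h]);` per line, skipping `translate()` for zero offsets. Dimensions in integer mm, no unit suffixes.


translate([257, 448, 0]) cube([1906, 1054, 70]);


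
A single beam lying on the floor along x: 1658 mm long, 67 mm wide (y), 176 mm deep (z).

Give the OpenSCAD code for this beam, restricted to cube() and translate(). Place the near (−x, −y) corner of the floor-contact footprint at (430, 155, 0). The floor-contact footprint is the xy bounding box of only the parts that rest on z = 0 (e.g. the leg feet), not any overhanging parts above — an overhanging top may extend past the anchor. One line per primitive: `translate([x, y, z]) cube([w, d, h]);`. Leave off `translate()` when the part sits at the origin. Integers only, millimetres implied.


translate([430, 155, 0]) cube([1658, 67, 176]);


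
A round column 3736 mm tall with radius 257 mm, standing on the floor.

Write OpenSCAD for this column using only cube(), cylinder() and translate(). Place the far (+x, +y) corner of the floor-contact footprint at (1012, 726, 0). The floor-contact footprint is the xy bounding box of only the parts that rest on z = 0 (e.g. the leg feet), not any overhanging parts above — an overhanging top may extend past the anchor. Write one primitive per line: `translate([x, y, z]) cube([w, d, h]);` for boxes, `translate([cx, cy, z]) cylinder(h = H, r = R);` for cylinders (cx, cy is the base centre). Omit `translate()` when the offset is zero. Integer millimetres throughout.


translate([755, 469, 0]) cylinder(h = 3736, r = 257);


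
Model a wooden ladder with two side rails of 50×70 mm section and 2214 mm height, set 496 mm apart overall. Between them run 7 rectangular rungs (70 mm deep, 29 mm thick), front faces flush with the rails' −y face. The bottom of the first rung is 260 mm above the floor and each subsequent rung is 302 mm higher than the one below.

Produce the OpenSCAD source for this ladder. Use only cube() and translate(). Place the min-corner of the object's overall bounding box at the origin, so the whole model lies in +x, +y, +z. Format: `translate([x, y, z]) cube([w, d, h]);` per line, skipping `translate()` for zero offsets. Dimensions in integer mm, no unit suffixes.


// rung span = 496 - 2*50 = 396
// rung[k] z = 260 + k*302
cube([50, 70, 2214]);
translate([446, 0, 0]) cube([50, 70, 2214]);
translate([50, 0, 260]) cube([396, 70, 29]);
translate([50, 0, 562]) cube([396, 70, 29]);
translate([50, 0, 864]) cube([396, 70, 29]);
translate([50, 0, 1166]) cube([396, 70, 29]);
translate([50, 0, 1468]) cube([396, 70, 29]);
translate([50, 0, 1770]) cube([396, 70, 29]);
translate([50, 0, 2072]) cube([396, 70, 29]);


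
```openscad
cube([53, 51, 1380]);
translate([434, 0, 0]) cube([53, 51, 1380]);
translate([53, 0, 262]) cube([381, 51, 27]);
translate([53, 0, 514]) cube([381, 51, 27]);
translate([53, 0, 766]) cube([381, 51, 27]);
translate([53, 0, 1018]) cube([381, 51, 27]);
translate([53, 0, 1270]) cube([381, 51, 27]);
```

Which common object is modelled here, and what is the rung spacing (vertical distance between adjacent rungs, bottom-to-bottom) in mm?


A ladder. The rung spacing is 252 mm.

Two tall 53×51 posts with 5 short bars between them — a ladder. Adjacent rungs sit at z = 262 and z = 514, so the spacing is 514 − 262 = 252 mm.


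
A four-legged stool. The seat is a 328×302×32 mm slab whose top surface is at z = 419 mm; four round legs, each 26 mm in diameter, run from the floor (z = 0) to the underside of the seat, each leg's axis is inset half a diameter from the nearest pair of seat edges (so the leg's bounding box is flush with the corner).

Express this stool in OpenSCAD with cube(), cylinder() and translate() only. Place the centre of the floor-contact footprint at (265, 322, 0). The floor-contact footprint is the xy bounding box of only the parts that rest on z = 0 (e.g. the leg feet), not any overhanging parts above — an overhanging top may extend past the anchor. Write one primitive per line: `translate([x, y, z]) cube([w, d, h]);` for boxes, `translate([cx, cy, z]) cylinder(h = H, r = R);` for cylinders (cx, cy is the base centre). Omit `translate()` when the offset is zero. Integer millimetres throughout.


translate([101, 171, 387]) cube([328, 302, 32]);
translate([114, 184, 0]) cylinder(h = 387, r = 13);
translate([416, 184, 0]) cylinder(h = 387, r = 13);
translate([114, 460, 0]) cylinder(h = 387, r = 13);
translate([416, 460, 0]) cylinder(h = 387, r = 13);


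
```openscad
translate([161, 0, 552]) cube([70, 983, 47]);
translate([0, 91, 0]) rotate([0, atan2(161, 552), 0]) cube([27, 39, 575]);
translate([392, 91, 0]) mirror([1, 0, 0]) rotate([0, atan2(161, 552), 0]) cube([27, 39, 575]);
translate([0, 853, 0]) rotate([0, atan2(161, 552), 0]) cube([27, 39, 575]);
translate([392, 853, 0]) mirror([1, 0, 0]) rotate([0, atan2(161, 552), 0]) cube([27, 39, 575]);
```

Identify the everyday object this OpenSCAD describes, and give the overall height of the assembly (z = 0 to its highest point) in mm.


A sawhorse. The overall height is 599 mm.

A beam across two mirrored pairs of raked legs — a sawhorse. The beam's underside is at z = 552 (matching the legs' vertical rise in atan2(161, 552)) and the beam is 47 mm tall, so its top is at 552 + 47 = 599 mm. The raked legs top out at the beam's underside, so that is the highest point.


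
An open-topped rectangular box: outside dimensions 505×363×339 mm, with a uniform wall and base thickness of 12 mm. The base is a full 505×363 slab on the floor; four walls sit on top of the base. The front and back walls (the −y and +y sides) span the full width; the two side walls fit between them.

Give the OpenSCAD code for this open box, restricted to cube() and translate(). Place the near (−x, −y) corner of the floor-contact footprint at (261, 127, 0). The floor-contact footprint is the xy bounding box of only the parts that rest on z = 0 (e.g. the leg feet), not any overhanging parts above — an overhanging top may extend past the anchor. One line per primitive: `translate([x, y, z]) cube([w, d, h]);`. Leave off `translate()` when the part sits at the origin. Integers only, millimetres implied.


translate([261, 127, 0]) cube([505, 363, 12]);
translate([261, 127, 12]) cube([505, 12, 327]);
translate([261, 478, 12]) cube([505, 12, 327]);
translate([261, 139, 12]) cube([12, 339, 327]);
translate([754, 139, 12]) cube([12, 339, 327]);


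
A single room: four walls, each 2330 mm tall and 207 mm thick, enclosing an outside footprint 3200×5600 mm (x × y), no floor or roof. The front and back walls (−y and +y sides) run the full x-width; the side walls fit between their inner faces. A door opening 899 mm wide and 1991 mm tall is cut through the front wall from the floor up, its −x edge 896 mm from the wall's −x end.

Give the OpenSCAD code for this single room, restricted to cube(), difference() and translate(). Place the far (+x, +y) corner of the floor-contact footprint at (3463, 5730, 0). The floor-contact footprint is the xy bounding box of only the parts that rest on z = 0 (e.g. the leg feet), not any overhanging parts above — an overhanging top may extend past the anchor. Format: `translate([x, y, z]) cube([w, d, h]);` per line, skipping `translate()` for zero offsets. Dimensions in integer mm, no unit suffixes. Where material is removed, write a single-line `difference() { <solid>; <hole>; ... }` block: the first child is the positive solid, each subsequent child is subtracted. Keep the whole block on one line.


difference() { translate([263, 130, 0]) cube([3200, 207, 2330]); translate([1159, 130, 0]) cube([899, 207, 1991]); }
translate([263, 5523, 0]) cube([3200, 207, 2330]);
translate([263, 337, 0]) cube([207, 5186, 2330]);
translate([3256, 337, 0]) cube([207, 5186, 2330]);


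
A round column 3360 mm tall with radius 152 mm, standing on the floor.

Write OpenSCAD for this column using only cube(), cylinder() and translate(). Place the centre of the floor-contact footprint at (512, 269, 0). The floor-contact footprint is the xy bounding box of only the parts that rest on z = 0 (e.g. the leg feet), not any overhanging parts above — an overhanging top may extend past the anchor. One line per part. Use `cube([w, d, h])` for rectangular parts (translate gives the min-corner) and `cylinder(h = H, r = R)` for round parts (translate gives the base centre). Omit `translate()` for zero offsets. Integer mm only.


translate([512, 269, 0]) cylinder(h = 3360, r = 152);


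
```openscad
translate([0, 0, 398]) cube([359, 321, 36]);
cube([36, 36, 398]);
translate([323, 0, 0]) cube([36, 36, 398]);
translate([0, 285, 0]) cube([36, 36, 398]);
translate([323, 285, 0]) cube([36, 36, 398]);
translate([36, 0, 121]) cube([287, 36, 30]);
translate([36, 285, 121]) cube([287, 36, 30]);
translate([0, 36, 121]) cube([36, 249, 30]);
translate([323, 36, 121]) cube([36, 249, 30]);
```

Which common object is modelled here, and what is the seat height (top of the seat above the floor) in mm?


A stool. The seat height is 434 mm.

A 359×321×36 slab at z = 398 on four corner posts — a stool. The seat top is 398 + 36 = 434 mm.


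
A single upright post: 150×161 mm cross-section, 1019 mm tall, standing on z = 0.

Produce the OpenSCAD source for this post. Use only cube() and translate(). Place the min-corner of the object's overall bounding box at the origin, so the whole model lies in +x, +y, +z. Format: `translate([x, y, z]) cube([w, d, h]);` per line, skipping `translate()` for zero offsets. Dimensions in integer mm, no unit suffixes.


cube([150, 161, 1019]);


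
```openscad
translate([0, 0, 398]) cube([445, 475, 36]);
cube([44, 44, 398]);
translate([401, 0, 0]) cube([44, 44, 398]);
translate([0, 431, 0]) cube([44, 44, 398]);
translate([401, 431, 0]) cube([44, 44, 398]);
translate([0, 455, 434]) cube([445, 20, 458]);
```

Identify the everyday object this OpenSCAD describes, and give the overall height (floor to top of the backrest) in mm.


A chair. The overall height is 892 mm.

A slab on four corner posts with a tall panel at the back — a chair. The seat slab sits at z = 398 with thickness 36, and the 458 mm backrest starts at the seat top, so the overall height is 398 + 36 + 458 = 892 mm.


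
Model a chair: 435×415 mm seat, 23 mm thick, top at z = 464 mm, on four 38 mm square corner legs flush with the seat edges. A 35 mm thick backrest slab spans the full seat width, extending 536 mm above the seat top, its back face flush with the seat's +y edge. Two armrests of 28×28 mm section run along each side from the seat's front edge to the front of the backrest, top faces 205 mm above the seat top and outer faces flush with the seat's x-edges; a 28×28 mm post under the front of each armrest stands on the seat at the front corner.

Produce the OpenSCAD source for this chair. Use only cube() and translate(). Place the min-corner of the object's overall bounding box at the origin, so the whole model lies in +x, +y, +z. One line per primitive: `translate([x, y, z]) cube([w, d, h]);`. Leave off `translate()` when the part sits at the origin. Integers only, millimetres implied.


translate([0, 0, 441]) cube([435, 415, 23]);
cube([38, 38, 441]);
translate([397, 0, 0]) cube([38, 38, 441]);
translate([0, 377, 0]) cube([38, 38, 441]);
translate([397, 377, 0]) cube([38, 38, 441]);
translate([0, 380, 464]) cube([435, 35, 536]);
translate([0, 0, 641]) cube([28, 380, 28]);
translate([407, 0, 641]) cube([28, 380, 28]);
translate([0, 0, 464]) cube([28, 28, 177]);
translate([407, 0, 464]) cube([28, 28, 177]);


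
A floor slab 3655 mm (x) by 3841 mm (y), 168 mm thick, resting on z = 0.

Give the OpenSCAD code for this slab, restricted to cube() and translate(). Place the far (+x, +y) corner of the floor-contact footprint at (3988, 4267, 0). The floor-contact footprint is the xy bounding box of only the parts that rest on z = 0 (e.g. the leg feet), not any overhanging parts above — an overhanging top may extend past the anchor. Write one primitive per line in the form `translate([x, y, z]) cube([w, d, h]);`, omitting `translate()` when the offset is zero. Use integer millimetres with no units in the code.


translate([333, 426, 0]) cube([3655, 3841, 168]);


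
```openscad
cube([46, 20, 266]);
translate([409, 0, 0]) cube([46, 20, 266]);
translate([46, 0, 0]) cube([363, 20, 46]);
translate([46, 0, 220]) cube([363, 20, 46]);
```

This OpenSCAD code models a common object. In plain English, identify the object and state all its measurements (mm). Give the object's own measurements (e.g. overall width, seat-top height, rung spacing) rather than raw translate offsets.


A rectangular picture frame lying in the x–z plane (depth along y). The opening is 363 mm wide (x) by 174 mm tall (z), surrounded by a border 46 mm wide on all four sides. The frame is 20 mm deep and is made of two full-height vertical stiles with two horizontal rails fitted between them.


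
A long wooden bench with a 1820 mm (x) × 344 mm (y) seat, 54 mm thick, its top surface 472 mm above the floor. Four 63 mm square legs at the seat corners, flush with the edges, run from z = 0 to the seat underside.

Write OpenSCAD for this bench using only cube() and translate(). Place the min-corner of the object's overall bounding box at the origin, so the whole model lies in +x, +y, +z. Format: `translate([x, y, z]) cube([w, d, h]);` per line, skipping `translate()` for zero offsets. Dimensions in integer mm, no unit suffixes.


// leg_h = 472 − 54 = 418
translate([0, 0, 418]) cube([1820, 344, 54]);
cube([63, 63, 418]);
translate([0, 281, 0]) cube([63, 63, 418]);
translate([1757, 0, 0]) cube([63, 63, 418]);
translate([1757, 281, 0]) cube([63, 63, 418]);


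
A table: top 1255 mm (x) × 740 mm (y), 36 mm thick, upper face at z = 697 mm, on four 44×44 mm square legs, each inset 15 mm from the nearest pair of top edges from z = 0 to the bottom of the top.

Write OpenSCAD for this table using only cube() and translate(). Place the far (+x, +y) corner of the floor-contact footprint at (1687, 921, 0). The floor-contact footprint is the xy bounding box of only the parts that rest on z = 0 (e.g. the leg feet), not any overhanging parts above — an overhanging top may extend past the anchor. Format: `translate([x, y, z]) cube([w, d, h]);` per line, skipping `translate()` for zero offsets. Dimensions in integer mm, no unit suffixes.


translate([447, 196, 661]) cube([1255, 740, 36]);
translate([462, 211, 0]) cube([44, 44, 661]);
translate([1643, 211, 0]) cube([44, 44, 661]);
translate([462, 877, 0]) cube([44, 44, 661]);
translate([1643, 877, 0]) cube([44, 44, 661]);


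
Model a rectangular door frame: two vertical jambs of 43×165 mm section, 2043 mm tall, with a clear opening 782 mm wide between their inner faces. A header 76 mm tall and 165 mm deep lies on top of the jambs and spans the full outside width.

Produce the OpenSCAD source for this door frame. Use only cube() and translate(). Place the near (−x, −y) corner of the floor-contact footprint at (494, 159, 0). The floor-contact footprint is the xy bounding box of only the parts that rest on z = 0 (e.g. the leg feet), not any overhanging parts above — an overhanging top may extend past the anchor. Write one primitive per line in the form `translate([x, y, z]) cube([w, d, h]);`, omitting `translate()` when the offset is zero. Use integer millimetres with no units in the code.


translate([494, 159, 0]) cube([43, 165, 2043]);
translate([1319, 159, 0]) cube([43, 165, 2043]);
translate([494, 159, 2043]) cube([868, 165, 76]);


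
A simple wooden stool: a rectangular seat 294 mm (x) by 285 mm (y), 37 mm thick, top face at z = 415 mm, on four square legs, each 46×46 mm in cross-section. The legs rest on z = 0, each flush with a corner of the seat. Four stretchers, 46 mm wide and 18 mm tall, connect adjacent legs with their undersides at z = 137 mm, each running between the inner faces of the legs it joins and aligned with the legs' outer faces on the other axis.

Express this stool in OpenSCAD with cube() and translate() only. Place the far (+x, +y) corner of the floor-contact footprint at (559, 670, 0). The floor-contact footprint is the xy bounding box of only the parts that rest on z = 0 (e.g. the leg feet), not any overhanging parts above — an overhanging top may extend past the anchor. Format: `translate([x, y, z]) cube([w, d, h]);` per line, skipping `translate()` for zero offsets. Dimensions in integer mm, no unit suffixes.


translate([265, 385, 378]) cube([294, 285, 37]);
translate([265, 385, 0]) cube([46, 46, 378]);
translate([513, 385, 0]) cube([46, 46, 378]);
translate([265, 624, 0]) cube([46, 46, 378]);
translate([513, 624, 0]) cube([46, 46, 378]);
translate([311, 385, 137]) cube([202, 46, 18]);
translate([311, 624, 137]) cube([202, 46, 18]);
translate([265, 431, 137]) cube([46, 193, 18]);
translate([513, 431, 137]) cube([46, 193, 18]);


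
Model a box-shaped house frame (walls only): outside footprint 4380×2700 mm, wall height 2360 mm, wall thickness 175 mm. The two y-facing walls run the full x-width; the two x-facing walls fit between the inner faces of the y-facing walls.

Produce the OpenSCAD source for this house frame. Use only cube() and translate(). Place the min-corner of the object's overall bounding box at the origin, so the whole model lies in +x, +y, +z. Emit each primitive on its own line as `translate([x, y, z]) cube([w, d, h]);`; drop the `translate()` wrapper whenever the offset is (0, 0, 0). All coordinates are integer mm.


cube([4380, 175, 2360]);
translate([0, 2525, 0]) cube([4380, 175, 2360]);
translate([0, 175, 0]) cube([175, 2350, 2360]);
translate([4205, 175, 0]) cube([175, 2350, 2360]);


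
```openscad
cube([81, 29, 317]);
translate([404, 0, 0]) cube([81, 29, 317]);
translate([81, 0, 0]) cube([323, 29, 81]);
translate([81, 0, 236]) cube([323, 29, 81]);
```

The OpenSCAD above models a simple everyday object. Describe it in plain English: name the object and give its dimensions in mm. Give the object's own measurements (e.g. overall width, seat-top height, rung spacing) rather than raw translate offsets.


A rectangular picture frame lying in the x–z plane (depth along y). The opening is 323 mm wide (x) by 155 mm tall (z), surrounded by a border 81 mm wide on all four sides. The frame is 29 mm deep and is made of two full-height vertical stiles with two horizontal rails fitted between them.


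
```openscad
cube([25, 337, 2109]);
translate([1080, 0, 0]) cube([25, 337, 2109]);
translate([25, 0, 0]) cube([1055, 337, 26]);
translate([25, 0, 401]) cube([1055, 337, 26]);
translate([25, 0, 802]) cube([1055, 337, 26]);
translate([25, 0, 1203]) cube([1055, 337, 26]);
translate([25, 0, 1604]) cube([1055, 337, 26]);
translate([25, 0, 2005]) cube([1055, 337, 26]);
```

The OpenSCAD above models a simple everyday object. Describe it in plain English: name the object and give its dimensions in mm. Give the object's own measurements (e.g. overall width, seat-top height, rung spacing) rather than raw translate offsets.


An open bookshelf. Two side panels, each 25 mm thick, 337 mm deep and 2109 mm tall, stand 1105 mm apart (outside-to-outside). Between them sit 6 shelves, each 26 mm thick and 337 mm deep, spanning the full gap between the sides. The bottom shelf rests on the floor (its underside at z = 0) and the clear gap between one shelf's top and the next shelf's underside is 375 mm.


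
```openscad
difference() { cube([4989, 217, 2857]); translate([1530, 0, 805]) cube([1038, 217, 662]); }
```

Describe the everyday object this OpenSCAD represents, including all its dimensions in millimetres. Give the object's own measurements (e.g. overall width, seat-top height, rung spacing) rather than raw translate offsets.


A wall 4989 mm long (x), 217 mm thick (y), 2857 mm tall, with a rectangular window opening cut through it. The opening is 1038 mm wide and 662 mm tall; its sill is at z = 805 mm and its near (−x) edge is 1530 mm from the wall's −x end. The opening passes through the full wall thickness.


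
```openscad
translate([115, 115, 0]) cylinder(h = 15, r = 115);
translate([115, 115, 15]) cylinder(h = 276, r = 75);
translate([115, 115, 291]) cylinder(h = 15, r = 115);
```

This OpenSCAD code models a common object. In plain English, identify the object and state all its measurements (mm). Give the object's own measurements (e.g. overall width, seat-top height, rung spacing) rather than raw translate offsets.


A spool: two coaxial disc flanges of radius 115 mm and thickness 15 mm, joined by a core cylinder of radius 75 mm and height 276 mm. The lower flange rests on z = 0 and the three cylinders share a vertical axis.


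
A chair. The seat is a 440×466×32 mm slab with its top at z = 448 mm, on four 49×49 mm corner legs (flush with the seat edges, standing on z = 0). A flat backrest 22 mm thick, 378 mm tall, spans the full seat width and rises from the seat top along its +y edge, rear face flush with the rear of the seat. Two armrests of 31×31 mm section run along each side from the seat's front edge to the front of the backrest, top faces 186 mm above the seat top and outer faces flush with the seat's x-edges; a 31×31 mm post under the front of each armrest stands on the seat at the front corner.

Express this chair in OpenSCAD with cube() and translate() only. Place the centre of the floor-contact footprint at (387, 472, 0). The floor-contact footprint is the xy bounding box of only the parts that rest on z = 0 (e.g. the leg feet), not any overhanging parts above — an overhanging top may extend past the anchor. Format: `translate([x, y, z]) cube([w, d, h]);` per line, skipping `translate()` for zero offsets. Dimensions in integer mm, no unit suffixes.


translate([167, 239, 416]) cube([440, 466, 32]);
translate([167, 239, 0]) cube([49, 49, 416]);
translate([558, 239, 0]) cube([49, 49, 416]);
translate([167, 656, 0]) cube([49, 49, 416]);
translate([558, 656, 0]) cube([49, 49, 416]);
translate([167, 683, 448]) cube([440, 22, 378]);
translate([167, 239, 603]) cube([31, 444, 31]);
translate([576, 239, 603]) cube([31, 444, 31]);
translate([167, 239, 448]) cube([31, 31, 155]);
translate([576, 239, 448]) cube([31, 31, 155]);


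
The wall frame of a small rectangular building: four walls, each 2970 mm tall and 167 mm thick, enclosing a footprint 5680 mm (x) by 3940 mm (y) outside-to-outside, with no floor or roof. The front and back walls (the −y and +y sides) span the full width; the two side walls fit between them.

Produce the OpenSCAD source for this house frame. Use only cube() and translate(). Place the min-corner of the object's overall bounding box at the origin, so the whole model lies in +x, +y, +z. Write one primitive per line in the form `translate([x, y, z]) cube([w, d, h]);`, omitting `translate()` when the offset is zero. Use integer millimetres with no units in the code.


cube([5680, 167, 2970]);
translate([0, 3773, 0]) cube([5680, 167, 2970]);
translate([0, 167, 0]) cube([167, 3606, 2970]);
translate([5513, 167, 0]) cube([167, 3606, 2970]);


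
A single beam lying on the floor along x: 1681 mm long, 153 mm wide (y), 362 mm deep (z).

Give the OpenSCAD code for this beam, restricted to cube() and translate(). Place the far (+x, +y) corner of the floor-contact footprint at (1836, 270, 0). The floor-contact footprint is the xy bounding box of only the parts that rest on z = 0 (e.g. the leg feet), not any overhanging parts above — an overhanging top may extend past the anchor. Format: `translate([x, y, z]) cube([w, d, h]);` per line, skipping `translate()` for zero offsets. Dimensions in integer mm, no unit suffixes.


translate([155, 117, 0]) cube([1681, 153, 362]);
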